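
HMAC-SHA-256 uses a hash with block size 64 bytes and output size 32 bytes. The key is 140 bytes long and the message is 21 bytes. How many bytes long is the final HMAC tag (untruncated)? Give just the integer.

The tag is one SHA-256 digest: 32 bytes.

32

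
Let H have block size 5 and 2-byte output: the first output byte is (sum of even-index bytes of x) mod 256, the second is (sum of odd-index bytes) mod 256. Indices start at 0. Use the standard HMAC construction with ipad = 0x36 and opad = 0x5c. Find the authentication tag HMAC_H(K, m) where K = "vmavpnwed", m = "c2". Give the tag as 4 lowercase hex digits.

Key "vmavpnwed" = 76 6d 61 76 70 6e 77 65 64 is 9 bytes > B = 5, so hash it first: H(key) = 22 b6, then zero-pad to 5 bytes: K' = 22 b6 00 00 00.
K' ⊕ ipad = 14 80 36 36 36.  K' ⊕ opad = 7e ea 5c 5c 5c.
Inner input = (K'⊕ipad) ∥ m = 14 80 36 36 36 ∥ 63 32.
Inner hash: even-index sum = 178 mod 256 = 178; odd-index sum = 281 mod 256 = 25 → b2 19.
Outer input = (K'⊕opad) ∥ inner = 7e ea 5c 5c 5c ∥ b2 19.
Outer hash (tag): even-index sum = 335 mod 256 = 79; odd-index sum = 504 mod 256 = 248 → 4f f8.

4ff8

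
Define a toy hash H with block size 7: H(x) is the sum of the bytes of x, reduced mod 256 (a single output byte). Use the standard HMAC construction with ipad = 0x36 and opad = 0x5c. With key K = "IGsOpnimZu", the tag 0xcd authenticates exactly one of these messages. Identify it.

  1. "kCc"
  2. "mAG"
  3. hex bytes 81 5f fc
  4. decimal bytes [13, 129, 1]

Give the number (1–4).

2

Key "IGsOpnimZu" = 49 47 73 4f 70 6e 69 6d 5a 75 is 10 bytes > B = 7, so hash it first: H(key) = d5, then zero-pad to 7 bytes: K' = d5 00 00 00 00 00 00.
K' ⊕ ipad = e3 36 36 36 36 36 36; K' ⊕ opad = 89 5c 5c 5c 5c 5c 5c.
m1: inner = H(e3 36 36 36 36 36 36 6b 43 63) = 38; tag = H(89 5c 5c 5c 5c 5c 5c 38) = e9
m2: inner = H(e3 36 36 36 36 36 36 6d 41 47) = 1c; tag = H(89 5c 5c 5c 5c 5c 5c 1c) = cd ← matches
m3: inner = H(e3 36 36 36 36 36 36 81 5f fc) = 03; tag = H(89 5c 5c 5c 5c 5c 5c 03) = b4
m4: inner = H(e3 36 36 36 36 36 36 0d 81 01) = b6; tag = H(89 5c 5c 5c 5c 5c 5c b6) = 67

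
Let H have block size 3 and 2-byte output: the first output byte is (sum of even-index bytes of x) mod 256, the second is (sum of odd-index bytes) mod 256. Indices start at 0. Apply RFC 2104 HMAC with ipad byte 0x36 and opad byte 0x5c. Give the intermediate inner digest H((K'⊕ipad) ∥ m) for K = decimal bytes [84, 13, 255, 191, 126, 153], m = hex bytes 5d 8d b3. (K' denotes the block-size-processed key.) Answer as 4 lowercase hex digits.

Key decimal bytes [84, 13, 255, 191, 126, 153] = 54 0d ff bf 7e 99 is 6 bytes > B = 3, so hash it first: H(key) = d1 65, then zero-pad to 3 bytes: K' = d1 65 00.
K' ⊕ ipad = e7 53 36.
Inner input = e7 53 36 ∥ 5d 8d b3.
Inner hash: even-index sum = 426 mod 256 = 170; odd-index sum = 355 mod 256 = 99 → aa 63.

aa63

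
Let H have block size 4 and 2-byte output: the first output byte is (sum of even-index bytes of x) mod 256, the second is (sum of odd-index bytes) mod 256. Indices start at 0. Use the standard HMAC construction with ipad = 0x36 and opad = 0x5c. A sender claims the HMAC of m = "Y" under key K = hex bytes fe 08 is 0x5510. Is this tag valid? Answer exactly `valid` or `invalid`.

Key hex bytes fe 08 is 2 bytes ≤ B = 4; zero-pad to 4 bytes: K' = fe 08 00 00.
K' ⊕ ipad = c8 3e 36 36; K' ⊕ opad = a2 54 5c 5c.
Inner hash: even-index sum = 343 mod 256 = 87; odd-index sum = 116 mod 256 = 116 → 57 74.
Outer hash (recomputed tag): even-index sum = 341 mod 256 = 85; odd-index sum = 292 mod 256 = 36 → 55 24.
Recomputed tag = 5524; claimed = 5510 → mismatch.

invalid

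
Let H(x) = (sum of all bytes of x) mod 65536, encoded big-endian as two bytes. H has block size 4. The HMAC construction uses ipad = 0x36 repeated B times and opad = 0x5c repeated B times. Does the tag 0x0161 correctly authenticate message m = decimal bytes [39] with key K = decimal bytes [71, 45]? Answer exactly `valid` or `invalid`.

Key decimal bytes [71, 45] = 47 2d is 2 bytes ≤ B = 4; zero-pad to 4 bytes: K' = 47 2d 00 00.
K' ⊕ ipad = 71 1b 36 36; K' ⊕ opad = 1b 71 5c 5c.
Inner hash: sum = 113+27+54+54+39 = 287 → 01 1f.
Outer hash (recomputed tag): sum = 27+113+92+92+1+31 = 356 → 01 64.
Recomputed tag = 0164; claimed = 0161 → mismatch.

invalid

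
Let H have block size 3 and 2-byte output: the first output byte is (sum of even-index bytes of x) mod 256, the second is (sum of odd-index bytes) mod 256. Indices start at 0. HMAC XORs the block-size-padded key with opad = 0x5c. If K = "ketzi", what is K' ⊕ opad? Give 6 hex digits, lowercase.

14835c

Key "ketzi" = 6b 65 74 7a 69 is 5 bytes > B = 3, so hash it first: H(key) = 48 df, then zero-pad to 3 bytes: K' = 48 df 00.
XOR each byte with 0x5c: 48⊕5c=14, df⊕5c=83, 00⊕5c=5c.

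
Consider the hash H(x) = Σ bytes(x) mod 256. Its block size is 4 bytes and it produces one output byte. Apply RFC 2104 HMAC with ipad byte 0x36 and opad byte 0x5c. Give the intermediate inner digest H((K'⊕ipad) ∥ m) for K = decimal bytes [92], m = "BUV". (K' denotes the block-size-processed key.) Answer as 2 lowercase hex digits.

f9

Key decimal bytes [92] = 5c is 1 byte ≤ B = 4; zero-pad to 4 bytes: K' = 5c 00 00 00.
K' ⊕ ipad = 6a 36 36 36.
Inner input = 6a 36 36 36 ∥ 42 55 56.
Inner hash: sum = 106+54+54+54+66+85+86 = 505; mod 256 = 249 → f9.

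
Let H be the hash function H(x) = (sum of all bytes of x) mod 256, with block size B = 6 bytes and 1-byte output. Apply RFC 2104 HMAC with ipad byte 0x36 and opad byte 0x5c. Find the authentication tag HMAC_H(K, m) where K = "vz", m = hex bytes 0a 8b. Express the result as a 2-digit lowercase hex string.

b9

Key "vz" = 76 7a is 2 bytes ≤ B = 6; zero-pad to 6 bytes: K' = 76 7a 00 00 00 00.
K' ⊕ ipad = 40 4c 36 36 36 36.  K' ⊕ opad = 2a 26 5c 5c 5c 5c.
Inner input = (K'⊕ipad) ∥ m = 40 4c 36 36 36 36 ∥ 0a 8b.
Inner hash: sum = 64+76+54+54+54+54+10+139 = 505; mod 256 = 249 → f9.
Outer input = (K'⊕opad) ∥ inner = 2a 26 5c 5c 5c 5c ∥ f9.
Outer hash (tag): sum = 42+38+92+92+92+92+249 = 697; mod 256 = 185 → b9.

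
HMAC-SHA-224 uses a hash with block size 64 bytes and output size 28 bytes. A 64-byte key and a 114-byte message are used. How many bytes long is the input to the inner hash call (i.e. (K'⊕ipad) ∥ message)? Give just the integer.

178

Key is 64 ≤ 64 bytes, zero-padded: |K'| = 64.
Inner input = (K'⊕ipad) ∥ m → 64 + 114 = 178 bytes.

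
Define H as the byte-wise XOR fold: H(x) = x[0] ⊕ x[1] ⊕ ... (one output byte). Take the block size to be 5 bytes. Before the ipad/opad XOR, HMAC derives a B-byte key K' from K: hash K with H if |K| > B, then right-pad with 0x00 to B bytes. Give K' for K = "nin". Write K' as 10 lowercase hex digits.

Key "nin" = 6e 69 6e is 3 bytes ≤ B = 5; zero-pad to 5 bytes: K' = 6e 69 6e 00 00.

6e696e0000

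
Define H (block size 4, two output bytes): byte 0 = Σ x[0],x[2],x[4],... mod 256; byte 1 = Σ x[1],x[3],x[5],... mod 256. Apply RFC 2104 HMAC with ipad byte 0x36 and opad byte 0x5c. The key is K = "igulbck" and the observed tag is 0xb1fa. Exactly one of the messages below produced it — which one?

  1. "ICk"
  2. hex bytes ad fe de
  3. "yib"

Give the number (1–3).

2

Key "igulbck" = 69 67 75 6c 62 63 6b is 7 bytes > B = 4, so hash it first: H(key) = ab 36, then zero-pad to 4 bytes: K' = ab 36 00 00.
K' ⊕ ipad = 9d 00 36 36; K' ⊕ opad = f7 6a 5c 5c.
m1: inner = H(9d 00 36 36 49 43 6b) = 87 79; tag = H(f7 6a 5c 5c 87 79) = da3f
m2: inner = H(9d 00 36 36 ad fe de) = 5e 34; tag = H(f7 6a 5c 5c 5e 34) = b1fa ← matches
m3: inner = H(9d 00 36 36 79 69 62) = ae 9f; tag = H(f7 6a 5c 5c ae 9f) = 0165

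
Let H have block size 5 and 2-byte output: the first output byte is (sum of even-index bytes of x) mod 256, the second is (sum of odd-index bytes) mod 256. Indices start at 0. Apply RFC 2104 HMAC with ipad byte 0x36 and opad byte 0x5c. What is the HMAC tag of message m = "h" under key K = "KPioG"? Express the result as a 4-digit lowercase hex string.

Key "KPioG" = 4b 50 69 6f 47 is exactly B = 5 bytes: K' = 4b 50 69 6f 47.
K' ⊕ ipad = 7d 66 5f 59 71.  K' ⊕ opad = 17 0c 35 33 1b.
Inner input = (K'⊕ipad) ∥ m = 7d 66 5f 59 71 ∥ 68.
Inner hash: even-index sum = 333 mod 256 = 77; odd-index sum = 295 mod 256 = 39 → 4d 27.
Outer input = (K'⊕opad) ∥ inner = 17 0c 35 33 1b ∥ 4d 27.
Outer hash (tag): even-index sum = 142 mod 256 = 142; odd-index sum = 140 mod 256 = 140 → 8e 8c.

8e8c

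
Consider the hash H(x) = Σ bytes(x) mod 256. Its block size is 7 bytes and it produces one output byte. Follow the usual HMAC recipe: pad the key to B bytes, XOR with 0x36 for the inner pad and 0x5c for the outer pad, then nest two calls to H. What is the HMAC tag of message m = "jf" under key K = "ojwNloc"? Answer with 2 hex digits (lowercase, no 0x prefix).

8e

Key "ojwNloc" = 6f 6a 77 4e 6c 6f 63 is exactly B = 7 bytes: K' = 6f 6a 77 4e 6c 6f 63.
K' ⊕ ipad = 59 5c 41 78 5a 59 55.  K' ⊕ opad = 33 36 2b 12 30 33 3f.
Inner input = (K'⊕ipad) ∥ m = 59 5c 41 78 5a 59 55 ∥ 6a 66.
Inner hash: sum = 89+92+65+120+90+89+85+106+102 = 838; mod 256 = 70 → 46.
Outer input = (K'⊕opad) ∥ inner = 33 36 2b 12 30 33 3f ∥ 46.
Outer hash (tag): sum = 51+54+43+18+48+51+63+70 = 398; mod 256 = 142 → 8e.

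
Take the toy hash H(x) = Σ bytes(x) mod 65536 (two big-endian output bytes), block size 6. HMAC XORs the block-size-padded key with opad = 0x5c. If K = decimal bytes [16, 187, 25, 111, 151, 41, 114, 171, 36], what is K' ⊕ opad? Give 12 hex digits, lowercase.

Key decimal bytes [16, 187, 25, 111, 151, 41, 114, 171, 36] = 10 bb 19 6f 97 29 72 ab 24 is 9 bytes > B = 6, so hash it first: H(key) = 03 54, then zero-pad to 6 bytes: K' = 03 54 00 00 00 00.
XOR each byte with 0x5c: 03⊕5c=5f, 54⊕5c=08, 00⊕5c=5c, 00⊕5c=5c, 00⊕5c=5c, 00⊕5c=5c.

5f085c5c5c5c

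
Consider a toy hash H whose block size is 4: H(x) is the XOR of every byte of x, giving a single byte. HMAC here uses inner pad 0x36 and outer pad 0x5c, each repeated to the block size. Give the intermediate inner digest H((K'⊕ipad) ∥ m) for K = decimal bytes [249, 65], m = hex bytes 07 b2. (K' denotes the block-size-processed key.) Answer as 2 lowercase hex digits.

0d

Key decimal bytes [249, 65] = f9 41 is 2 bytes ≤ B = 4; zero-pad to 4 bytes: K' = f9 41 00 00.
K' ⊕ ipad = cf 77 36 36.
Inner input = cf 77 36 36 ∥ 07 b2.
Inner hash: XOR cf⊕77⊕36⊕36⊕07⊕b2 = 0d.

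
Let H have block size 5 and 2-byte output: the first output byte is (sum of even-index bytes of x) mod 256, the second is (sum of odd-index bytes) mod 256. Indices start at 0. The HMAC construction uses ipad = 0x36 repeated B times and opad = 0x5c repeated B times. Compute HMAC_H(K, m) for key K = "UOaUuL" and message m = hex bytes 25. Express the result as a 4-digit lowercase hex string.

5091

Key "UOaUuL" = 55 4f 61 55 75 4c is 6 bytes > B = 5, so hash it first: H(key) = 2b f0, then zero-pad to 5 bytes: K' = 2b f0 00 00 00.
K' ⊕ ipad = 1d c6 36 36 36.  K' ⊕ opad = 77 ac 5c 5c 5c.
Inner input = (K'⊕ipad) ∥ m = 1d c6 36 36 36 ∥ 25.
Inner hash: even-index sum = 137 mod 256 = 137; odd-index sum = 289 mod 256 = 33 → 89 21.
Outer input = (K'⊕opad) ∥ inner = 77 ac 5c 5c 5c ∥ 89 21.
Outer hash (tag): even-index sum = 336 mod 256 = 80; odd-index sum = 401 mod 256 = 145 → 50 91.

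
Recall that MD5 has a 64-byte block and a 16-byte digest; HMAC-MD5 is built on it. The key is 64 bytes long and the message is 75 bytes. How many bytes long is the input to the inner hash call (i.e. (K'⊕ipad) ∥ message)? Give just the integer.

Key is 64 ≤ 64 bytes, zero-padded: |K'| = 64.
Inner input = (K'⊕ipad) ∥ m → 64 + 75 = 139 bytes.

139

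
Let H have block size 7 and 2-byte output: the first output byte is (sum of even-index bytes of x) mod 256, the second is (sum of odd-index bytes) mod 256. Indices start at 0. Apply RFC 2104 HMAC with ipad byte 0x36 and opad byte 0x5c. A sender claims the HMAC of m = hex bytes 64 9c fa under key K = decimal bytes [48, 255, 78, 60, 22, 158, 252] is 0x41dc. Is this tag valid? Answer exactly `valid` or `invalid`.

invalid

Key decimal bytes [48, 255, 78, 60, 22, 158, 252] = 30 ff 4e 3c 16 9e fc is exactly B = 7 bytes: K' = 30 ff 4e 3c 16 9e fc.
K' ⊕ ipad = 06 c9 78 0a 20 a8 ca; K' ⊕ opad = 6c a3 12 60 4a c2 a0.
Inner hash: even-index sum = 516 mod 256 = 4; odd-index sum = 729 mod 256 = 217 → 04 d9.
Outer hash (recomputed tag): even-index sum = 577 mod 256 = 65; odd-index sum = 457 mod 256 = 201 → 41 c9.
Recomputed tag = 41c9; claimed = 41dc → mismatch.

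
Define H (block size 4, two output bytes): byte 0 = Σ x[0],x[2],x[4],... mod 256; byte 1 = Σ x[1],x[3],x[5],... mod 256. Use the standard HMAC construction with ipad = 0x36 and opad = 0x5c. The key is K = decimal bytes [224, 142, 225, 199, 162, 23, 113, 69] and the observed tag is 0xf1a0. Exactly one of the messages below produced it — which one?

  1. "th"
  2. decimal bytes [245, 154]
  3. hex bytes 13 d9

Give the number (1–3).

Key decimal bytes [224, 142, 225, 199, 162, 23, 113, 69] = e0 8e e1 c7 a2 17 71 45 is 8 bytes > B = 4, so hash it first: H(key) = d4 b1, then zero-pad to 4 bytes: K' = d4 b1 00 00.
K' ⊕ ipad = e2 87 36 36; K' ⊕ opad = 88 ed 5c 5c.
m1: inner = H(e2 87 36 36 74 68) = 8c 25; tag = H(88 ed 5c 5c 8c 25) = 706e
m2: inner = H(e2 87 36 36 f5 9a) = 0d 57; tag = H(88 ed 5c 5c 0d 57) = f1a0 ← matches
m3: inner = H(e2 87 36 36 13 d9) = 2b 96; tag = H(88 ed 5c 5c 2b 96) = 0fdf

2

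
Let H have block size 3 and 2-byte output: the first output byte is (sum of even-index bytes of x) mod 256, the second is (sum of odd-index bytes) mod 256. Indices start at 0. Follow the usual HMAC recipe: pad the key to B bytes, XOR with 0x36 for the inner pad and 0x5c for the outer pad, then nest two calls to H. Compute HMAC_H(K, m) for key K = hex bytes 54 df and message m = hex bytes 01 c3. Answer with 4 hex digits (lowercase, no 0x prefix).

4ede

Key hex bytes 54 df is 2 bytes ≤ B = 3; zero-pad to 3 bytes: K' = 54 df 00.
K' ⊕ ipad = 62 e9 36.  K' ⊕ opad = 08 83 5c.
Inner input = (K'⊕ipad) ∥ m = 62 e9 36 ∥ 01 c3.
Inner hash: even-index sum = 347 mod 256 = 91; odd-index sum = 234 mod 256 = 234 → 5b ea.
Outer input = (K'⊕opad) ∥ inner = 08 83 5c ∥ 5b ea.
Outer hash (tag): even-index sum = 334 mod 256 = 78; odd-index sum = 222 mod 256 = 222 → 4e de.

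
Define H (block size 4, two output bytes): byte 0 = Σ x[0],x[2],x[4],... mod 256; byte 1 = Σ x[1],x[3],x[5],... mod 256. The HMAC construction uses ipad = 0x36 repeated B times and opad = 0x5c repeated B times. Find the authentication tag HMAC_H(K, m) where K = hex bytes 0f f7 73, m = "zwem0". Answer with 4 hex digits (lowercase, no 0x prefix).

Key hex bytes 0f f7 73 is 3 bytes ≤ B = 4; zero-pad to 4 bytes: K' = 0f f7 73 00.
K' ⊕ ipad = 39 c1 45 36.  K' ⊕ opad = 53 ab 2f 5c.
Inner input = (K'⊕ipad) ∥ m = 39 c1 45 36 ∥ 7a 77 65 6d 30.
Inner hash: even-index sum = 397 mod 256 = 141; odd-index sum = 475 mod 256 = 219 → 8d db.
Outer input = (K'⊕opad) ∥ inner = 53 ab 2f 5c ∥ 8d db.
Outer hash (tag): even-index sum = 271 mod 256 = 15; odd-index sum = 482 mod 256 = 226 → 0f e2.

0fe2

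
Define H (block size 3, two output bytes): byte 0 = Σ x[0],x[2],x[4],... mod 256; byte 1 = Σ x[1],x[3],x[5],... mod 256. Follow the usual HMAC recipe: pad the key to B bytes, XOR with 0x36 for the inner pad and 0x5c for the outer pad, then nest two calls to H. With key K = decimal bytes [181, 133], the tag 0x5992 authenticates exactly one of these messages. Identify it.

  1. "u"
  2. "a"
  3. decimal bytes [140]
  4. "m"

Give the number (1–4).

2

Key decimal bytes [181, 133] = b5 85 is 2 bytes ≤ B = 3; zero-pad to 3 bytes: K' = b5 85 00.
K' ⊕ ipad = 83 b3 36; K' ⊕ opad = e9 d9 5c.
m1: inner = H(83 b3 36 75) = b9 28; tag = H(e9 d9 5c b9 28) = 6d92
m2: inner = H(83 b3 36 61) = b9 14; tag = H(e9 d9 5c b9 14) = 5992 ← matches
m3: inner = H(83 b3 36 8c) = b9 3f; tag = H(e9 d9 5c b9 3f) = 8492
m4: inner = H(83 b3 36 6d) = b9 20; tag = H(e9 d9 5c b9 20) = 6592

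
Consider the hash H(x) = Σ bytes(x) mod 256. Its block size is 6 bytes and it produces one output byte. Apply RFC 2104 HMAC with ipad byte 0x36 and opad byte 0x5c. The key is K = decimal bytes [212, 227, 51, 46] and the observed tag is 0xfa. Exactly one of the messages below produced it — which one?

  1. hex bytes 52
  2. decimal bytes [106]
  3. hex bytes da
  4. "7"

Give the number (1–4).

Key decimal bytes [212, 227, 51, 46] = d4 e3 33 2e is 4 bytes ≤ B = 6; zero-pad to 6 bytes: K' = d4 e3 33 2e 00 00.
K' ⊕ ipad = e2 d5 05 18 36 36; K' ⊕ opad = 88 bf 6f 72 5c 5c.
m1: inner = H(e2 d5 05 18 36 36 52) = 92; tag = H(88 bf 6f 72 5c 5c 92) = 72
m2: inner = H(e2 d5 05 18 36 36 6a) = aa; tag = H(88 bf 6f 72 5c 5c aa) = 8a
m3: inner = H(e2 d5 05 18 36 36 da) = 1a; tag = H(88 bf 6f 72 5c 5c 1a) = fa ← matches
m4: inner = H(e2 d5 05 18 36 36 37) = 77; tag = H(88 bf 6f 72 5c 5c 77) = 57

3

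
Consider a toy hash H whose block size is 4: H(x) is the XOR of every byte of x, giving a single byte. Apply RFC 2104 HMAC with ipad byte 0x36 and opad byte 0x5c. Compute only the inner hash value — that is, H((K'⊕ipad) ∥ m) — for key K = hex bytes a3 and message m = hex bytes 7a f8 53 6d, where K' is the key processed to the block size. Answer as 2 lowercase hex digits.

1f

Key hex bytes a3 is 1 byte ≤ B = 4; zero-pad to 4 bytes: K' = a3 00 00 00.
K' ⊕ ipad = 95 36 36 36.
Inner input = 95 36 36 36 ∥ 7a f8 53 6d.
Inner hash: XOR 95⊕36⊕36⊕36⊕7a⊕f8⊕53⊕6d = 1f.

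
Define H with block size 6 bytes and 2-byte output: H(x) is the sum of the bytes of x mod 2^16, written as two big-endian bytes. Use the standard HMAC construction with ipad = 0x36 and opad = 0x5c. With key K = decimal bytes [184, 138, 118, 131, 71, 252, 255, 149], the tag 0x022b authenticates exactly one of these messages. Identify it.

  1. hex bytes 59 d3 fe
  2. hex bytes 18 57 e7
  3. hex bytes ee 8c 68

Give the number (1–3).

Key decimal bytes [184, 138, 118, 131, 71, 252, 255, 149] = b8 8a 76 83 47 fc ff 95 is 8 bytes > B = 6, so hash it first: H(key) = 05 12, then zero-pad to 6 bytes: K' = 05 12 00 00 00 00.
K' ⊕ ipad = 33 24 36 36 36 36; K' ⊕ opad = 59 4e 5c 5c 5c 5c.
m1: inner = H(33 24 36 36 36 36 59 d3 fe) = 03 59; tag = H(59 4e 5c 5c 5c 5c 03 59) = 0273
m2: inner = H(33 24 36 36 36 36 18 57 e7) = 02 85; tag = H(59 4e 5c 5c 5c 5c 02 85) = 029e
m3: inner = H(33 24 36 36 36 36 ee 8c 68) = 03 11; tag = H(59 4e 5c 5c 5c 5c 03 11) = 022b ← matches

3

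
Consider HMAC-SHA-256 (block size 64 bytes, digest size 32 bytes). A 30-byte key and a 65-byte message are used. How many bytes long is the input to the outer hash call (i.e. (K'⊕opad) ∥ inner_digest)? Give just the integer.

Key is 30 ≤ 64 bytes, zero-padded: |K'| = 64.
Outer input = (K'⊕opad) ∥ H(inner) → 64 + 32 = 96 bytes.

96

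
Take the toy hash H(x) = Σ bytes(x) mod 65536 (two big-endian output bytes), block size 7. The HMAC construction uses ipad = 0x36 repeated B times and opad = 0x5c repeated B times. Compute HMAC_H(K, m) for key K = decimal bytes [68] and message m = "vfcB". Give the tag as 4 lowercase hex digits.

Key decimal bytes [68] = 44 is 1 byte ≤ B = 7; zero-pad to 7 bytes: K' = 44 00 00 00 00 00 00.
K' ⊕ ipad = 72 36 36 36 36 36 36.  K' ⊕ opad = 18 5c 5c 5c 5c 5c 5c.
Inner input = (K'⊕ipad) ∥ m = 72 36 36 36 36 36 36 ∥ 76 66 63 42.
Inner hash: sum = 114+54+54+54+54+54+54+118+102+99+66 = 823 → 03 37.
Outer input = (K'⊕opad) ∥ inner = 18 5c 5c 5c 5c 5c 5c ∥ 03 37.
Outer hash (tag): sum = 24+92+92+92+92+92+92+3+55 = 634 → 02 7a.

027a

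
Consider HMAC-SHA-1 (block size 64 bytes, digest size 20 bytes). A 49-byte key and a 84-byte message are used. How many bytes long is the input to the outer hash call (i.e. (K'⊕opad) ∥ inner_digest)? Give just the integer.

Key is 49 ≤ 64 bytes, zero-padded: |K'| = 64.
Outer input = (K'⊕opad) ∥ H(inner) → 64 + 20 = 84 bytes.

84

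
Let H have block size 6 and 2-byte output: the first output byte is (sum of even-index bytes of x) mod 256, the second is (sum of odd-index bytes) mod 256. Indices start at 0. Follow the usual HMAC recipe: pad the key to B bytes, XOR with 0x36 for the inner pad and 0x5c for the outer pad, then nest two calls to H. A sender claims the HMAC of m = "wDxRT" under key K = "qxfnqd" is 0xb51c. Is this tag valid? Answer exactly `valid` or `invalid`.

valid

Key "qxfnqd" = 71 78 66 6e 71 64 is exactly B = 6 bytes: K' = 71 78 66 6e 71 64.
K' ⊕ ipad = 47 4e 50 58 47 52; K' ⊕ opad = 2d 24 3a 32 2d 38.
Inner hash: even-index sum = 545 mod 256 = 33; odd-index sum = 398 mod 256 = 142 → 21 8e.
Outer hash (recomputed tag): even-index sum = 181 mod 256 = 181; odd-index sum = 284 mod 256 = 28 → b5 1c.
Recomputed tag = b51c; claimed = b51c → match.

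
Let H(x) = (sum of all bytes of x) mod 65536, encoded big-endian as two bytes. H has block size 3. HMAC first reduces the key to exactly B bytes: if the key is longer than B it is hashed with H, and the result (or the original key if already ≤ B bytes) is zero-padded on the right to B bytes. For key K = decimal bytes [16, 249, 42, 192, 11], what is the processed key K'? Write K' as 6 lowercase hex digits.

01fe00

|K| = 5 > B = 3, so first hash the key.
H(K): sum = 16+249+42+192+11 = 510 → 01 fe.
Zero-pad H(K) = 01 fe to 3 bytes: K' = 01 fe 00.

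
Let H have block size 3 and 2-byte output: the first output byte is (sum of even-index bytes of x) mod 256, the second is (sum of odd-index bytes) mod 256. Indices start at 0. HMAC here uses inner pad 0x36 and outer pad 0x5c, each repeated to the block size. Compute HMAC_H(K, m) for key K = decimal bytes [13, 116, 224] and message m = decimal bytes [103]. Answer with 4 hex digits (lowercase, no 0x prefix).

Key decimal bytes [13, 116, 224] = 0d 74 e0 is exactly B = 3 bytes: K' = 0d 74 e0.
K' ⊕ ipad = 3b 42 d6.  K' ⊕ opad = 51 28 bc.
Inner input = (K'⊕ipad) ∥ m = 3b 42 d6 ∥ 67.
Inner hash: even-index sum = 273 mod 256 = 17; odd-index sum = 169 mod 256 = 169 → 11 a9.
Outer input = (K'⊕opad) ∥ inner = 51 28 bc ∥ 11 a9.
Outer hash (tag): even-index sum = 438 mod 256 = 182; odd-index sum = 57 mod 256 = 57 → b6 39.

b639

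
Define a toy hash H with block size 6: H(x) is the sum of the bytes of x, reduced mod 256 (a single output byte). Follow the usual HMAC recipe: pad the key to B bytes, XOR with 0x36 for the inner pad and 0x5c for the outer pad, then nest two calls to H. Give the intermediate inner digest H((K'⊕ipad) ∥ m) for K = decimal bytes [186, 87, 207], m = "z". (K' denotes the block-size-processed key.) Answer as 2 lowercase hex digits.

02

Key decimal bytes [186, 87, 207] = ba 57 cf is 3 bytes ≤ B = 6; zero-pad to 6 bytes: K' = ba 57 cf 00 00 00.
K' ⊕ ipad = 8c 61 f9 36 36 36.
Inner input = 8c 61 f9 36 36 36 ∥ 7a.
Inner hash: sum = 140+97+249+54+54+54+122 = 770; mod 256 = 2 → 02.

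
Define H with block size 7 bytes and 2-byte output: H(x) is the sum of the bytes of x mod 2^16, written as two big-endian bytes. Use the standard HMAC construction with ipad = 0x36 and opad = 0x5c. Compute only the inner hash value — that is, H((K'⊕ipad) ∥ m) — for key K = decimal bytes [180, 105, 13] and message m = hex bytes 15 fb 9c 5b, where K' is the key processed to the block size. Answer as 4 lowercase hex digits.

Key decimal bytes [180, 105, 13] = b4 69 0d is 3 bytes ≤ B = 7; zero-pad to 7 bytes: K' = b4 69 0d 00 00 00 00.
K' ⊕ ipad = 82 5f 3b 36 36 36 36.
Inner input = 82 5f 3b 36 36 36 36 ∥ 15 fb 9c 5b.
Inner hash: sum = 130+95+59+54+54+54+54+21+251+156+91 = 1019 → 03 fb.

03fb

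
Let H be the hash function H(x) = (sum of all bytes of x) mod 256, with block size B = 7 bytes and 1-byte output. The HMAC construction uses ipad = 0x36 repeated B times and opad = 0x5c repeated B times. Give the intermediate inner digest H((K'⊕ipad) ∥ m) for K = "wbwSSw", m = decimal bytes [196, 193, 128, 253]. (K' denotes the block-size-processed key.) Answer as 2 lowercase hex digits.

19

Key "wbwSSw" = 77 62 77 53 53 77 is 6 bytes ≤ B = 7; zero-pad to 7 bytes: K' = 77 62 77 53 53 77 00.
K' ⊕ ipad = 41 54 41 65 65 41 36.
Inner input = 41 54 41 65 65 41 36 ∥ c4 c1 80 fd.
Inner hash: sum = 65+84+65+101+101+65+54+196+193+128+253 = 1305; mod 256 = 25 → 19.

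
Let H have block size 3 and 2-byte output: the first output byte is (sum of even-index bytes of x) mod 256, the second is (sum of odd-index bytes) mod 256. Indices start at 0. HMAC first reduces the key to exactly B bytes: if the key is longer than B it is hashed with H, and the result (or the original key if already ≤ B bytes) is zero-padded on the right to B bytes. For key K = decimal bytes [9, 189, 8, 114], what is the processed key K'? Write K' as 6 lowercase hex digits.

|K| = 4 > B = 3, so first hash the key.
H(K): even-index sum = 17 mod 256 = 17; odd-index sum = 303 mod 256 = 47 → 11 2f.
Zero-pad H(K) = 11 2f to 3 bytes: K' = 11 2f 00.

112f00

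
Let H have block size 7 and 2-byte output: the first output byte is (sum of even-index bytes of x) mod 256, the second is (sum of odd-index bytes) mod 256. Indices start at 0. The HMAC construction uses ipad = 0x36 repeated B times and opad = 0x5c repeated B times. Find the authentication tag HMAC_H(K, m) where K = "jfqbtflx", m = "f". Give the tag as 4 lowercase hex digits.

Key "jfqbtflx" = 6a 66 71 62 74 66 6c 78 is 8 bytes > B = 7, so hash it first: H(key) = bb a6, then zero-pad to 7 bytes: K' = bb a6 00 00 00 00 00.
K' ⊕ ipad = 8d 90 36 36 36 36 36.  K' ⊕ opad = e7 fa 5c 5c 5c 5c 5c.
Inner input = (K'⊕ipad) ∥ m = 8d 90 36 36 36 36 36 ∥ 66.
Inner hash: even-index sum = 303 mod 256 = 47; odd-index sum = 354 mod 256 = 98 → 2f 62.
Outer input = (K'⊕opad) ∥ inner = e7 fa 5c 5c 5c 5c 5c ∥ 2f 62.
Outer hash (tag): even-index sum = 605 mod 256 = 93; odd-index sum = 481 mod 256 = 225 → 5d e1.

5de1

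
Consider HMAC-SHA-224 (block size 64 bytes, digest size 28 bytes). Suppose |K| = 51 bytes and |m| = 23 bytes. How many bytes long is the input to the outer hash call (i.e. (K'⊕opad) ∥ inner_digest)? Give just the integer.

92

Key is 51 ≤ 64 bytes, zero-padded: |K'| = 64.
Outer input = (K'⊕opad) ∥ H(inner) → 64 + 28 = 92 bytes.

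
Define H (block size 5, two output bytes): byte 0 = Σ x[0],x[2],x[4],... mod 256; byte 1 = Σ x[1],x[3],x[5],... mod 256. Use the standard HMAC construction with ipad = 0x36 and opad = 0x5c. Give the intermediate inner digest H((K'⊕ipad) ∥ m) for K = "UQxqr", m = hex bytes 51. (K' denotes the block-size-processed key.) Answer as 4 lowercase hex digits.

Key "UQxqr" = 55 51 78 71 72 is exactly B = 5 bytes: K' = 55 51 78 71 72.
K' ⊕ ipad = 63 67 4e 47 44.
Inner input = 63 67 4e 47 44 ∥ 51.
Inner hash: even-index sum = 245 mod 256 = 245; odd-index sum = 255 mod 256 = 255 → f5 ff.

f5ff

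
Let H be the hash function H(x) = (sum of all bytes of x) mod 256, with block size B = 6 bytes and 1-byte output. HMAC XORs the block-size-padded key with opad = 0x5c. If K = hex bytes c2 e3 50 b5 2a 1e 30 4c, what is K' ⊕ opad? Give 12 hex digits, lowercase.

325c5c5c5c5c

Key hex bytes c2 e3 50 b5 2a 1e 30 4c is 8 bytes > B = 6, so hash it first: H(key) = 6e, then zero-pad to 6 bytes: K' = 6e 00 00 00 00 00.
XOR each byte with 0x5c: 6e⊕5c=32, 00⊕5c=5c, 00⊕5c=5c, 00⊕5c=5c, 00⊕5c=5c, 00⊕5c=5c.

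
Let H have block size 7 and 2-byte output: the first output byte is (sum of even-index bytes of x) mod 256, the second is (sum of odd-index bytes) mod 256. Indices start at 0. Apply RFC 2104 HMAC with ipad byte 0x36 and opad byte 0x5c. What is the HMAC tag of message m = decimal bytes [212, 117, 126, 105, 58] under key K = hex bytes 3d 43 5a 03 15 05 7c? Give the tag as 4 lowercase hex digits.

Key hex bytes 3d 43 5a 03 15 05 7c is exactly B = 7 bytes: K' = 3d 43 5a 03 15 05 7c.
K' ⊕ ipad = 0b 75 6c 35 23 33 4a.  K' ⊕ opad = 61 1f 06 5f 49 59 20.
Inner input = (K'⊕ipad) ∥ m = 0b 75 6c 35 23 33 4a ∥ d4 75 7e 69 3a.
Inner hash: even-index sum = 450 mod 256 = 194; odd-index sum = 617 mod 256 = 105 → c2 69.
Outer input = (K'⊕opad) ∥ inner = 61 1f 06 5f 49 59 20 ∥ c2 69.
Outer hash (tag): even-index sum = 313 mod 256 = 57; odd-index sum = 409 mod 256 = 153 → 39 99.

3999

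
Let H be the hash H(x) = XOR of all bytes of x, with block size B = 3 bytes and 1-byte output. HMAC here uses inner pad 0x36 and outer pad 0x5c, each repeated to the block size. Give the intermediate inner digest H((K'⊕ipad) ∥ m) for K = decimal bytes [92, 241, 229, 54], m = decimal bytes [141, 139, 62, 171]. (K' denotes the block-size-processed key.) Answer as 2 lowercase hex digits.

Key decimal bytes [92, 241, 229, 54] = 5c f1 e5 36 is 4 bytes > B = 3, so hash it first: H(key) = 7e, then zero-pad to 3 bytes: K' = 7e 00 00.
K' ⊕ ipad = 48 36 36.
Inner input = 48 36 36 ∥ 8d 8b 3e ab.
Inner hash: XOR 48⊕36⊕36⊕8d⊕8b⊕3e⊕ab = db.

db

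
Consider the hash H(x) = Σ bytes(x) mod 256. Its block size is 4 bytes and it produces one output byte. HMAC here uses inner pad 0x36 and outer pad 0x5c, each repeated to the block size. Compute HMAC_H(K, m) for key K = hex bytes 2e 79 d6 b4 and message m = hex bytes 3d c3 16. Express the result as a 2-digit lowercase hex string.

Key hex bytes 2e 79 d6 b4 is exactly B = 4 bytes: K' = 2e 79 d6 b4.
K' ⊕ ipad = 18 4f e0 82.  K' ⊕ opad = 72 25 8a e8.
Inner input = (K'⊕ipad) ∥ m = 18 4f e0 82 ∥ 3d c3 16.
Inner hash: sum = 24+79+224+130+61+195+22 = 735; mod 256 = 223 → df.
Outer input = (K'⊕opad) ∥ inner = 72 25 8a e8 ∥ df.
Outer hash (tag): sum = 114+37+138+232+223 = 744; mod 256 = 232 → e8.

e8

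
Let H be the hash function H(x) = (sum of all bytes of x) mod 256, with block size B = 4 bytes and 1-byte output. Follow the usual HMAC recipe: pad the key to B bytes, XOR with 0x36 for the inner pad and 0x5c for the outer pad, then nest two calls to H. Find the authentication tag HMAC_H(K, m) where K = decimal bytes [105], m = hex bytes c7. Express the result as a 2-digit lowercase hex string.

Key decimal bytes [105] = 69 is 1 byte ≤ B = 4; zero-pad to 4 bytes: K' = 69 00 00 00.
K' ⊕ ipad = 5f 36 36 36.  K' ⊕ opad = 35 5c 5c 5c.
Inner input = (K'⊕ipad) ∥ m = 5f 36 36 36 ∥ c7.
Inner hash: sum = 95+54+54+54+199 = 456; mod 256 = 200 → c8.
Outer input = (K'⊕opad) ∥ inner = 35 5c 5c 5c ∥ c8.
Outer hash (tag): sum = 53+92+92+92+200 = 529; mod 256 = 17 → 11.

11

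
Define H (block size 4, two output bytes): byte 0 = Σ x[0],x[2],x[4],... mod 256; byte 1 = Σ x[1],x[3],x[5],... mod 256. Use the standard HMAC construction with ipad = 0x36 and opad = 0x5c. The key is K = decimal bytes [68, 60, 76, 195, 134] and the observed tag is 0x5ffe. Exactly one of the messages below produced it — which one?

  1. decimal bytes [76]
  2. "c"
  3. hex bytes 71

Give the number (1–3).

2

Key decimal bytes [68, 60, 76, 195, 134] = 44 3c 4c c3 86 is 5 bytes > B = 4, so hash it first: H(key) = 16 ff, then zero-pad to 4 bytes: K' = 16 ff 00 00.
K' ⊕ ipad = 20 c9 36 36; K' ⊕ opad = 4a a3 5c 5c.
m1: inner = H(20 c9 36 36 4c) = a2 ff; tag = H(4a a3 5c 5c a2 ff) = 48fe
m2: inner = H(20 c9 36 36 63) = b9 ff; tag = H(4a a3 5c 5c b9 ff) = 5ffe ← matches
m3: inner = H(20 c9 36 36 71) = c7 ff; tag = H(4a a3 5c 5c c7 ff) = 6dfe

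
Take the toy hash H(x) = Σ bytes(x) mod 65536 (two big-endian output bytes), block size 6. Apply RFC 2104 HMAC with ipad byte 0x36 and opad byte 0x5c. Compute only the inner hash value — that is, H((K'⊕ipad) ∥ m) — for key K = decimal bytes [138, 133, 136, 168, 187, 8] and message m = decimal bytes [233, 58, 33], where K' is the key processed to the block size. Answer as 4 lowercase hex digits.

Key decimal bytes [138, 133, 136, 168, 187, 8] = 8a 85 88 a8 bb 08 is exactly B = 6 bytes: K' = 8a 85 88 a8 bb 08.
K' ⊕ ipad = bc b3 be 9e 8d 3e.
Inner input = bc b3 be 9e 8d 3e ∥ e9 3a 21.
Inner hash: sum = 188+179+190+158+141+62+233+58+33 = 1242 → 04 da.

04da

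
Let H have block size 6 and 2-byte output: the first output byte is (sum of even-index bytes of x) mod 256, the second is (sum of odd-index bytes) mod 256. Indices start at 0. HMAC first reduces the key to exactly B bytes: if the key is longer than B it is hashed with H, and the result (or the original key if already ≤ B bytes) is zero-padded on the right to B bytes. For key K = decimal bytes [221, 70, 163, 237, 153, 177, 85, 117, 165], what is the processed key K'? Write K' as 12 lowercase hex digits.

135900000000

|K| = 9 > B = 6, so first hash the key.
H(K): even-index sum = 787 mod 256 = 19; odd-index sum = 601 mod 256 = 89 → 13 59.
Zero-pad H(K) = 13 59 to 6 bytes: K' = 13 59 00 00 00 00.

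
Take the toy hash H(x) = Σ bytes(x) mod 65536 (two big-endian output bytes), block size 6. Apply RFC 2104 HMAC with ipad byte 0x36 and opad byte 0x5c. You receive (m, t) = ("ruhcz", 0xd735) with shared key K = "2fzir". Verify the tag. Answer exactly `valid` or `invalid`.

Key "2fzir" = 32 66 7a 69 72 is 5 bytes ≤ B = 6; zero-pad to 6 bytes: K' = 32 66 7a 69 72 00.
K' ⊕ ipad = 04 50 4c 5f 44 36; K' ⊕ opad = 6e 3a 26 35 2e 5c.
Inner hash: sum = 4+80+76+95+68+54+114+117+104+99+122 = 933 → 03 a5.
Outer hash (recomputed tag): sum = 110+58+38+53+46+92+3+165 = 565 → 02 35.
Recomputed tag = 0235; claimed = d735 → mismatch.

invalid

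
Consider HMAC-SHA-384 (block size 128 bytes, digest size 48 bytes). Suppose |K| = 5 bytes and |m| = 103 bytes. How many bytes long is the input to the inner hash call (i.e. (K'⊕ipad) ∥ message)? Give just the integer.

231

Key is 5 ≤ 128 bytes, zero-padded: |K'| = 128.
Inner input = (K'⊕ipad) ∥ m → 128 + 103 = 231 bytes.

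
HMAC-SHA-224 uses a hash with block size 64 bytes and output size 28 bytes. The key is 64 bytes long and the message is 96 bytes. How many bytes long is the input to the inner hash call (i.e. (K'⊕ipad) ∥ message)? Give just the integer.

Key is 64 ≤ 64 bytes, zero-padded: |K'| = 64.
Inner input = (K'⊕ipad) ∥ m → 64 + 96 = 160 bytes.

160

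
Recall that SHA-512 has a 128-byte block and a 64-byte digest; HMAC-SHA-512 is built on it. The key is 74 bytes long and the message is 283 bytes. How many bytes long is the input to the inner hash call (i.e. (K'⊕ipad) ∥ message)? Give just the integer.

411

Key is 74 ≤ 128 bytes, zero-padded: |K'| = 128.
Inner input = (K'⊕ipad) ∥ m → 128 + 283 = 411 bytes.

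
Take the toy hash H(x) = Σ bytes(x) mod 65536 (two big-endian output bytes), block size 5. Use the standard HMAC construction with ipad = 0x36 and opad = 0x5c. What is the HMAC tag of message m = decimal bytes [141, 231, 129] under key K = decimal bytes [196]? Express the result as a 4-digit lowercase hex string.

02ca

Key decimal bytes [196] = c4 is 1 byte ≤ B = 5; zero-pad to 5 bytes: K' = c4 00 00 00 00.
K' ⊕ ipad = f2 36 36 36 36.  K' ⊕ opad = 98 5c 5c 5c 5c.
Inner input = (K'⊕ipad) ∥ m = f2 36 36 36 36 ∥ 8d e7 81.
Inner hash: sum = 242+54+54+54+54+141+231+129 = 959 → 03 bf.
Outer input = (K'⊕opad) ∥ inner = 98 5c 5c 5c 5c ∥ 03 bf.
Outer hash (tag): sum = 152+92+92+92+92+3+191 = 714 → 02 ca.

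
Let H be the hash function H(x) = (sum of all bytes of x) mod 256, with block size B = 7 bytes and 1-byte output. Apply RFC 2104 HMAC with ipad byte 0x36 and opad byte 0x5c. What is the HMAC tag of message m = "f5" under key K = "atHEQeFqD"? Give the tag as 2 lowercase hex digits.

7b

Key "atHEQeFqD" = 61 74 48 45 51 65 46 71 44 is 9 bytes > B = 7, so hash it first: H(key) = 13, then zero-pad to 7 bytes: K' = 13 00 00 00 00 00 00.
K' ⊕ ipad = 25 36 36 36 36 36 36.  K' ⊕ opad = 4f 5c 5c 5c 5c 5c 5c.
Inner input = (K'⊕ipad) ∥ m = 25 36 36 36 36 36 36 ∥ 66 35.
Inner hash: sum = 37+54+54+54+54+54+54+102+53 = 516; mod 256 = 4 → 04.
Outer input = (K'⊕opad) ∥ inner = 4f 5c 5c 5c 5c 5c 5c ∥ 04.
Outer hash (tag): sum = 79+92+92+92+92+92+92+4 = 635; mod 256 = 123 → 7b.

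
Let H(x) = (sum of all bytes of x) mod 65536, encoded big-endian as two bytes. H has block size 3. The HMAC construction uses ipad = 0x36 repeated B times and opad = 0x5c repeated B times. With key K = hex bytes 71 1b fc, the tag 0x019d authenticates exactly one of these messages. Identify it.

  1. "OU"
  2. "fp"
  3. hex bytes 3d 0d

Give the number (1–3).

Key hex bytes 71 1b fc is exactly B = 3 bytes: K' = 71 1b fc.
K' ⊕ ipad = 47 2d ca; K' ⊕ opad = 2d 47 a0.
m1: inner = H(47 2d ca 4f 55) = 01 e2; tag = H(2d 47 a0 01 e2) = 01f7
m2: inner = H(47 2d ca 66 70) = 02 14; tag = H(2d 47 a0 02 14) = 012a
m3: inner = H(47 2d ca 3d 0d) = 01 88; tag = H(2d 47 a0 01 88) = 019d ← matches

3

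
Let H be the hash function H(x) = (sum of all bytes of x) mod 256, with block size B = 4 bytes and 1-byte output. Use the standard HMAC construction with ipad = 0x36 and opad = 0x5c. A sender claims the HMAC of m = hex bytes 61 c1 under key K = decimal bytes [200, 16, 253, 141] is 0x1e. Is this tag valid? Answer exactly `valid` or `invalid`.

Key decimal bytes [200, 16, 253, 141] = c8 10 fd 8d is exactly B = 4 bytes: K' = c8 10 fd 8d.
K' ⊕ ipad = fe 26 cb bb; K' ⊕ opad = 94 4c a1 d1.
Inner hash: sum = 254+38+203+187+97+193 = 972; mod 256 = 204 → cc.
Outer hash (recomputed tag): sum = 148+76+161+209+204 = 798; mod 256 = 30 → 1e.
Recomputed tag = 1e; claimed = 1e → match.

valid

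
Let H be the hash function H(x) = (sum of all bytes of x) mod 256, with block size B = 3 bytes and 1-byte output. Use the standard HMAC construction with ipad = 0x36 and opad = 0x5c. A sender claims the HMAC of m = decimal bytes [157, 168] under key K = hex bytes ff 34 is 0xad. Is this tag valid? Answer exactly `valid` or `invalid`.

Key hex bytes ff 34 is 2 bytes ≤ B = 3; zero-pad to 3 bytes: K' = ff 34 00.
K' ⊕ ipad = c9 02 36; K' ⊕ opad = a3 68 5c.
Inner hash: sum = 201+2+54+157+168 = 582; mod 256 = 70 → 46.
Outer hash (recomputed tag): sum = 163+104+92+70 = 429; mod 256 = 173 → ad.
Recomputed tag = ad; claimed = ad → match.

valid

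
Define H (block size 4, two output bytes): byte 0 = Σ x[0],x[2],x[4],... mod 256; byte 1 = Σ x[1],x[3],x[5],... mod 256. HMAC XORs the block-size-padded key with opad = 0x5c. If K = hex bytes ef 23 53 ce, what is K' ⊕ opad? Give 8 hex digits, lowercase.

Key hex bytes ef 23 53 ce is exactly B = 4 bytes: K' = ef 23 53 ce.
XOR each byte with 0x5c: ef⊕5c=b3, 23⊕5c=7f, 53⊕5c=0f, ce⊕5c=92.

b37f0f92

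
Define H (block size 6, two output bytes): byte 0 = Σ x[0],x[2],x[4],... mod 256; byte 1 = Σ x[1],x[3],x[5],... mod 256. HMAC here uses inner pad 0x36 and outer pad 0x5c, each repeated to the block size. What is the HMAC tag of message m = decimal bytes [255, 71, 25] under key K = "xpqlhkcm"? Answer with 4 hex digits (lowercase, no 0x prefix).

Key "xpqlhkcm" = 78 70 71 6c 68 6b 63 6d is 8 bytes > B = 6, so hash it first: H(key) = b4 b4, then zero-pad to 6 bytes: K' = b4 b4 00 00 00 00.
K' ⊕ ipad = 82 82 36 36 36 36.  K' ⊕ opad = e8 e8 5c 5c 5c 5c.
Inner input = (K'⊕ipad) ∥ m = 82 82 36 36 36 36 ∥ ff 47 19.
Inner hash: even-index sum = 518 mod 256 = 6; odd-index sum = 309 mod 256 = 53 → 06 35.
Outer input = (K'⊕opad) ∥ inner = e8 e8 5c 5c 5c 5c ∥ 06 35.
Outer hash (tag): even-index sum = 422 mod 256 = 166; odd-index sum = 469 mod 256 = 213 → a6 d5.

a6d5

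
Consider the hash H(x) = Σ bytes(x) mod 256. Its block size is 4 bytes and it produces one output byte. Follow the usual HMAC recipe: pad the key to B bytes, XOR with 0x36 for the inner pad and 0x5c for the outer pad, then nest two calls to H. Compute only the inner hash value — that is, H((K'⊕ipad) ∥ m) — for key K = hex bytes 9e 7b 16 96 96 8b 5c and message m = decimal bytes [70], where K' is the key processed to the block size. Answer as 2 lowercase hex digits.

5c

Key hex bytes 9e 7b 16 96 96 8b 5c is 7 bytes > B = 4, so hash it first: H(key) = 42, then zero-pad to 4 bytes: K' = 42 00 00 00.
K' ⊕ ipad = 74 36 36 36.
Inner input = 74 36 36 36 ∥ 46.
Inner hash: sum = 116+54+54+54+70 = 348; mod 256 = 92 → 5c.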